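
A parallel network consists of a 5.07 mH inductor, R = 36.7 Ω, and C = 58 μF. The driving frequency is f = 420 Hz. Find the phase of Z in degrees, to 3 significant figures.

ω = 2πf = 2639 rad/s
X_L = ωL = 13.4 Ω
X_C = 1/(ωC) = 6.53 Ω
Parallel: admittances add. Y = 1/R + 1/(jωL) + jωC
Y = (0.0272 + j0.0783) S
|Y| = 0.0829 S → |Z| = 1/|Y| = 12.1 Ω, ∠Z = −∠Y = -70.8°

-70.8°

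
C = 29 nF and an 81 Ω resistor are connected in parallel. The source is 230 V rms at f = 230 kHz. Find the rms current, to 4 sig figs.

10.05 A

ω = 2πf = 1.445e+06 rad/s
X_C = 1/(ωC) = 23.86 Ω
Parallel: admittances add. Y = 1/R + jωC
Y = (0.01235 + j0.04191) S
|Y| = 0.04369 S → |Z| = 1/|Y| = 22.89 Ω, ∠Z = −∠Y = -73.59°
I = V/|Z| = 230/22.89 = 10.05 A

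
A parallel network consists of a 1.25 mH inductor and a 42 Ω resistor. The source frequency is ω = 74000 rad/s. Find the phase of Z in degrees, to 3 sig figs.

24.4°

X_L = ωL = 92.5 Ω
Parallel: admittances add. Y = 1/R + 1/(jωL)
Y = (0.0238 − j0.0108) S
|Y| = 0.0261 S → |Z| = 1/|Y| = 38.2 Ω, ∠Z = −∠Y = 24.4°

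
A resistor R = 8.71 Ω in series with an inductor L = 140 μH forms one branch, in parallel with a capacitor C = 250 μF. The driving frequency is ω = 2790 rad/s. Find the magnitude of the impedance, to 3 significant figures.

1.42 Ω

X_L = ωL = 0.391 Ω
X_C = 1/(ωC) = 1.43 Ω
Branch 1 (R+jX_L): Z₁ = 8.71 + j0.391 Ω, |Z₁| = 8.72 Ω
Branch 2 (−jX_C): Z₂ = −j1.43 Ω
Parallel: Z = Z₁Z₂/(Z₁+Z₂), |Z| = 1.42 Ω, ∠Z = -80.6°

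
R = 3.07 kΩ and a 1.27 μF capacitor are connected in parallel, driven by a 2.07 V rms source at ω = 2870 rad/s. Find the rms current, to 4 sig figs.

X_C = 1/(ωC) = 274.4 Ω
Parallel: admittances add. Y = 1/R + jωC
Y = (0.0003257 + j0.003645) S
|Y| = 0.003659 S → |Z| = 1/|Y| = 273.3 Ω, ∠Z = −∠Y = -84.89°
I = V/|Z| = 2.07/273.3 = 7.575 mA

7.575 mA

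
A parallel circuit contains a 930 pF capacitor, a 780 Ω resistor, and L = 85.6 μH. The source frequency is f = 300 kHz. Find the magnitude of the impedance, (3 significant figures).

ω = 2πf = 1.885e+06 rad/s
X_L = ωL = 161 Ω
X_C = 1/(ωC) = 570 Ω
Parallel: admittances add. Y = 1/R + 1/(jωL) + jωC
Y = (0.00128 − j0.00444) S
|Y| = 0.00463 S → |Z| = 1/|Y| = 216 Ω, ∠Z = −∠Y = 73.9°

216 Ω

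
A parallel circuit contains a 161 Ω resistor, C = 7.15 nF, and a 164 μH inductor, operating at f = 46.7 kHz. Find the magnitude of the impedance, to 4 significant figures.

ω = 2πf = 293400 rad/s
X_L = ωL = 48.12 Ω
X_C = 1/(ωC) = 476.6 Ω
Parallel: admittances add. Y = 1/R + 1/(jωL) + jωC
Y = (0.006211 − j0.01868) S
|Y| = 0.01969 S → |Z| = 1/|Y| = 50.79 Ω, ∠Z = −∠Y = 71.61°

50.79 Ω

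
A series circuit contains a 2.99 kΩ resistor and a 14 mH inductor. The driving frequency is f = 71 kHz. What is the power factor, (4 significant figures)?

0.4318

ω = 2πf = 446100 rad/s
X_L = ωL = 6245 Ω
Z = 2990 + j6245 Ω
|Z| = √(2990² + 6245²) = 6924 Ω
∠Z = arctan(6245/2990) = 64.42°
cos φ = cos(64.42°) = 0.4318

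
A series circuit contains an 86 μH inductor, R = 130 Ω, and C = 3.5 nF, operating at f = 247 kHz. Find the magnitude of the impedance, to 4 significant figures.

139.5 Ω

ω = 2πf = 1.552e+06 rad/s
X_L = ωL = 133.5 Ω
X_C = 1/(ωC) = 184.1 Ω
Net reactance X = X_L − X_C = -50.63 Ω
Z = 130.0 − j50.63 Ω
|Z| = √(130.0² + 50.63²) = 139.5 Ω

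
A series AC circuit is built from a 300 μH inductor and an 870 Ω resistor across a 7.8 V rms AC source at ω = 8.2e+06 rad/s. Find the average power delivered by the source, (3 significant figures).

7.77 mW

X_L = ωL = 2460 Ω
Z = 870 + j2460 Ω
|Z| = √(870² + 2460²) = 2610 Ω
∠Z = arctan(2460/870) = 70.5°
I = V/|Z| = 2.99 mA
P = VI cos φ = 7.8 × 0.00299 × cos(70.5°) = 7.77 mW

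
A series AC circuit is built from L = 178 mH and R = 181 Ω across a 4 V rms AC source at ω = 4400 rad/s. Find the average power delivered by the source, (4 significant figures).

4.482 mW

X_L = ωL = 783.2 Ω
Z = 181.0 + j783.2 Ω
|Z| = √(181.0² + 783.2²) = 803.8 Ω
∠Z = arctan(783.2/181.0) = 76.99°
I = V/|Z| = 4.976 mA
P = VI cos φ = 4 × 0.004976 × cos(76.99°) = 4.482 mW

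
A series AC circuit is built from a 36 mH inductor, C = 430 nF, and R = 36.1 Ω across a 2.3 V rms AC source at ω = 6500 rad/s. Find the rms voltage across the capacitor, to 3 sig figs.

X_L = ωL = 234 Ω
X_C = 1/(ωC) = 358 Ω
Net reactance X = X_L − X_C = -124 Ω
Z = 36.1 − j124 Ω
|Z| = √(36.1² + 124²) = 129 Ω
I = V/|Z| = 17.8 mA
V_C = I·|Z_C| = 0.0178 × 358 = 6.38 V

6.38 V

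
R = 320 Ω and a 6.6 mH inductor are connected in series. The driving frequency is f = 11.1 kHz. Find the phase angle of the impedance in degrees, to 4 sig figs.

ω = 2πf = 69740 rad/s
X_L = ωL = 460.3 Ω
Z = 320.0 + j460.3 Ω
|Z| = √(320.0² + 460.3²) = 560.6 Ω
∠Z = arctan(460.3/320.0) = 55.19°

55.19°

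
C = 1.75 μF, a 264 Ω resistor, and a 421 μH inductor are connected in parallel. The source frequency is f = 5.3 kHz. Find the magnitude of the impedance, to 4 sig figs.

ω = 2πf = 33300 rad/s
X_L = ωL = 14.02 Ω
X_C = 1/(ωC) = 17.16 Ω
Parallel: admittances add. Y = 1/R + 1/(jωL) + jωC
Y = (0.003788 − j0.01305) S
|Y| = 0.01359 S → |Z| = 1/|Y| = 73.58 Ω, ∠Z = −∠Y = 73.82°

73.58 Ω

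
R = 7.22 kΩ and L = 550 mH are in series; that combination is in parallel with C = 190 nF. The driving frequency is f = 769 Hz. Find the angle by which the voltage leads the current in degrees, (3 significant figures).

ω = 2πf = 4832 rad/s
X_L = ωL = 2660 Ω
X_C = 1/(ωC) = 1090 Ω
Branch 1 (R+jX_L): Z₁ = 7220 + j2660 Ω, |Z₁| = 7690 Ω
Branch 2 (−jX_C): Z₂ = −j1090 Ω
Parallel: Z = Z₁Z₂/(Z₁+Z₂), |Z| = 1130 Ω, ∠Z = -82.0°

-82.0°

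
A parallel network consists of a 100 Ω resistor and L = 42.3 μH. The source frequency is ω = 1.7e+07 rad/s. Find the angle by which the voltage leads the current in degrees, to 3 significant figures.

X_L = ωL = 719 Ω
Parallel: admittances add. Y = 1/R + 1/(jωL)
Y = (0.0100 − j0.00139) S
|Y| = 0.0101 S → |Z| = 1/|Y| = 99.0 Ω, ∠Z = −∠Y = 7.92°

7.92°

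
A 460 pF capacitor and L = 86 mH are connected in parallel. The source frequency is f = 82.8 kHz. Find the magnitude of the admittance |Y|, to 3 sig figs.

ω = 2πf = 520200 rad/s
X_L = ωL = 44700 Ω
X_C = 1/(ωC) = 4180 Ω
Parallel: admittances add. Y = 1/(jωL) + jωC
Y = (0 + j0.000217) S
|Y| = 0.000217 S → |Z| = 1/|Y| = 4610 Ω, ∠Z = −∠Y = -90.0°

217 μS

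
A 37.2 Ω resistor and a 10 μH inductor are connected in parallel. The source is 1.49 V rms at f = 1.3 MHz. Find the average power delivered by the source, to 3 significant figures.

ω = 2πf = 8.168e+06 rad/s
X_L = ωL = 81.7 Ω
Parallel: admittances add. Y = 1/R + 1/(jωL)
Y = (0.0269 − j0.0122) S
|Y| = 0.0295 S → |Z| = 1/|Y| = 33.9 Ω, ∠Z = −∠Y = 24.5°
I = V/|Z| = 44.0 mA
P = VI cos φ = 1.49 × 0.0440 × cos(24.5°) = 59.7 mW

59.7 mW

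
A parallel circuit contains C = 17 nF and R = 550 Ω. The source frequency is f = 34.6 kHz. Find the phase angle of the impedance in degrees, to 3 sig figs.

-63.8°

ω = 2πf = 217400 rad/s
X_C = 1/(ωC) = 271 Ω
Parallel: admittances add. Y = 1/R + jωC
Y = (0.00182 + j0.00370) S
|Y| = 0.00412 S → |Z| = 1/|Y| = 243 Ω, ∠Z = −∠Y = -63.8°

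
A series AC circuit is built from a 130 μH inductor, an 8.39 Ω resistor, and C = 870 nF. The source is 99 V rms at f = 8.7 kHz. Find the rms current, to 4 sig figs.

6.091 A

ω = 2πf = 54660 rad/s
X_L = ωL = 7.106 Ω
X_C = 1/(ωC) = 21.03 Ω
Net reactance X = X_L − X_C = -13.92 Ω
Z = 8.390 − j13.92 Ω
|Z| = √(8.390² + 13.92²) = 16.25 Ω
I = V/|Z| = 99/16.25 = 6.091 A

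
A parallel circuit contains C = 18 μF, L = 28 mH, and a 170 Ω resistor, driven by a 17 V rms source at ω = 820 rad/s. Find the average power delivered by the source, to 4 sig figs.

1.700 W

X_L = ωL = 22.96 Ω
X_C = 1/(ωC) = 67.75 Ω
Parallel: admittances add. Y = 1/R + 1/(jωL) + jωC
Y = (0.005882 − j0.02879) S
|Y| = 0.02939 S → |Z| = 1/|Y| = 34.03 Ω, ∠Z = −∠Y = 78.45°
I = V/|Z| = 499.6 mA
P = VI cos φ = 17 × 0.4996 × cos(78.45°) = 1.700 W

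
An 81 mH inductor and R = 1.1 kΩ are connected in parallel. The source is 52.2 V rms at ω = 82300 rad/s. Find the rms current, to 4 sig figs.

X_L = ωL = 6666 Ω
Parallel: admittances add. Y = 1/R + 1/(jωL)
Y = (0.0009091 − j0.0001500) S
|Y| = 0.0009214 S → |Z| = 1/|Y| = 1085 Ω, ∠Z = −∠Y = 9.370°
I = V/|Z| = 52.2/1085 = 48.10 mA

48.10 mA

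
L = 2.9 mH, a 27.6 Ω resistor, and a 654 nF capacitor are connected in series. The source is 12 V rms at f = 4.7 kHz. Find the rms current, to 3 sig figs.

275 mA

ω = 2πf = 29530 rad/s
X_L = ωL = 85.6 Ω
X_C = 1/(ωC) = 51.8 Ω
Net reactance X = X_L − X_C = 33.9 Ω
Z = 27.6 + j33.9 Ω
|Z| = √(27.6² + 33.9²) = 43.7 Ω
I = V/|Z| = 12/43.7 = 275 mA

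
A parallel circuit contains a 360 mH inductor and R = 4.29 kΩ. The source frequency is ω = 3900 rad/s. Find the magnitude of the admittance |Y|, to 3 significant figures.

749 μS

X_L = ωL = 1400 Ω
Parallel: admittances add. Y = 1/R + 1/(jωL)
Y = (0.000233 − j0.000712) S
|Y| = 0.000749 S → |Z| = 1/|Y| = 1330 Ω, ∠Z = −∠Y = 71.9°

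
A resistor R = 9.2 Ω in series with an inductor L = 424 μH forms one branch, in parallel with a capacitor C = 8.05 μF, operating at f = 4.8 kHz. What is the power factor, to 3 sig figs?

ω = 2πf = 30160 rad/s
X_L = ωL = 12.8 Ω
X_C = 1/(ωC) = 4.12 Ω
Branch 1 (R+jX_L): Z₁ = 9.20 + j12.8 Ω, |Z₁| = 15.8 Ω
Branch 2 (−jX_C): Z₂ = −j4.12 Ω
Parallel: Z = Z₁Z₂/(Z₁+Z₂), |Z| = 5.13 Ω, ∠Z = -79.0°
cos φ = cos(-79.0°) = 0.190

0.190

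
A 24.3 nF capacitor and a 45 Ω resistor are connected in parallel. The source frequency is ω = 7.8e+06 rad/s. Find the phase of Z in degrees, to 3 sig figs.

-83.3°

X_C = 1/(ωC) = 5.28 Ω
Parallel: admittances add. Y = 1/R + jωC
Y = (0.0222 + j0.190) S
|Y| = 0.191 S → |Z| = 1/|Y| = 5.24 Ω, ∠Z = −∠Y = -83.3°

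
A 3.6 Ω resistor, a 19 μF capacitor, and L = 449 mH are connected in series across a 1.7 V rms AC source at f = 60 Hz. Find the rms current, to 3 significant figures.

56.9 mA

ω = 2πf = 377.0 rad/s
X_L = ωL = 169 Ω
X_C = 1/(ωC) = 140 Ω
Net reactance X = X_L − X_C = 29.7 Ω
Z = 3.60 + j29.7 Ω
|Z| = √(3.60² + 29.7²) = 29.9 Ω
I = V/|Z| = 1.7/29.9 = 56.9 mA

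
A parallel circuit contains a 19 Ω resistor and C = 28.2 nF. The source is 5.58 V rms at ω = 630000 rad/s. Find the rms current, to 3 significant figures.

X_C = 1/(ωC) = 56.3 Ω
Parallel: admittances add. Y = 1/R + jωC
Y = (0.0526 + j0.0178) S
|Y| = 0.0555 S → |Z| = 1/|Y| = 18.0 Ω, ∠Z = −∠Y = -18.7°
I = V/|Z| = 5.58/18.0 = 310 mA

310 mA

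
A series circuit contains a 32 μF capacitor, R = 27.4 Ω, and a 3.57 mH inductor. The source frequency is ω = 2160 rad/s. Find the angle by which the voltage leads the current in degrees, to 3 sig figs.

-13.9°

X_L = ωL = 7.71 Ω
X_C = 1/(ωC) = 14.5 Ω
Net reactance X = X_L − X_C = -6.76 Ω
Z = 27.4 − j6.76 Ω
|Z| = √(27.4² + 6.76²) = 28.2 Ω
∠Z = arctan(-6.76/27.4) = -13.9°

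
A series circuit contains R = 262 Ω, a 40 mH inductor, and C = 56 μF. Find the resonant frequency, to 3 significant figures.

106 Hz

ω₀ = 1/√(LC) = 1/√(0.04 × 5.6e-05) = 668.2 rad/s
f₀ = ω₀/(2π) = 106 Hz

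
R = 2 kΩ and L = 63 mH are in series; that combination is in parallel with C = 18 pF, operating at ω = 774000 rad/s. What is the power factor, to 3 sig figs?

X_L = ωL = 48800 Ω
X_C = 1/(ωC) = 71800 Ω
Branch 1 (R+jX_L): Z₁ = 2000 + j48800 Ω, |Z₁| = 48800 Ω
Branch 2 (−jX_C): Z₂ = −j71800 Ω
Parallel: Z = Z₁Z₂/(Z₁+Z₂), |Z| = 152000 Ω, ∠Z = 82.7°
cos φ = cos(82.7°) = 0.127

0.127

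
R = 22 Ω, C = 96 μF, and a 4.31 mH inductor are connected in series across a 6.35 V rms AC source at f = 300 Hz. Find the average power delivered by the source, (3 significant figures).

ω = 2πf = 1885 rad/s
X_L = ωL = 8.12 Ω
X_C = 1/(ωC) = 5.53 Ω
Net reactance X = X_L − X_C = 2.60 Ω
Z = 22.0 + j2.60 Ω
|Z| = √(22.0² + 2.60²) = 22.2 Ω
∠Z = arctan(2.60/22.0) = 6.73°
I = V/|Z| = 287 mA
P = VI cos φ = 6.35 × 0.287 × cos(6.73°) = 1.81 W

1.81 W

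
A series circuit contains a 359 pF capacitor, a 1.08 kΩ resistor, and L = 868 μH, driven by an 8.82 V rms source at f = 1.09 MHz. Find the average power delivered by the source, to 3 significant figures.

ω = 2πf = 6.849e+06 rad/s
X_L = ωL = 5940 Ω
X_C = 1/(ωC) = 407 Ω
Net reactance X = X_L − X_C = 5540 Ω
Z = 1080 + j5540 Ω
|Z| = √(1080² + 5540²) = 5640 Ω
∠Z = arctan(5540/1080) = 79.0°
I = V/|Z| = 1.56 mA
P = VI cos φ = 8.82 × 0.00156 × cos(79.0°) = 2.64 mW

2.64 mW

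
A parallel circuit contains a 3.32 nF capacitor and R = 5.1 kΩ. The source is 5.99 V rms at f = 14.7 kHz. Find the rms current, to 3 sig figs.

ω = 2πf = 92360 rad/s
X_C = 1/(ωC) = 3260 Ω
Parallel: admittances add. Y = 1/R + jωC
Y = (0.000196 + j0.000307) S
|Y| = 0.000364 S → |Z| = 1/|Y| = 2750 Ω, ∠Z = −∠Y = -57.4°
I = V/|Z| = 5.99/2750 = 2.18 mA

2.18 mA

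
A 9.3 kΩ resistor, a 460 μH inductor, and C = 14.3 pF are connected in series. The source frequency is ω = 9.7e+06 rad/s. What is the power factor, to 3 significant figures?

X_L = ωL = 4460 Ω
X_C = 1/(ωC) = 7210 Ω
Net reactance X = X_L − X_C = -2750 Ω
Z = 9300 − j2750 Ω
|Z| = √(9300² + 2750²) = 9700 Ω
∠Z = arctan(-2750/9300) = -16.5°
cos φ = cos(-16.5°) = 0.959

0.959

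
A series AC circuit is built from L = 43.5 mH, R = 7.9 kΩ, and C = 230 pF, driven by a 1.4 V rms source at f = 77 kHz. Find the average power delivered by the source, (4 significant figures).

74.51 μW

ω = 2πf = 483800 rad/s
X_L = ωL = 21050 Ω
X_C = 1/(ωC) = 8987 Ω
Net reactance X = X_L − X_C = 12060 Ω
Z = 7900 + j12060 Ω
|Z| = √(7900² + 12060²) = 14420 Ω
∠Z = arctan(12060/7900) = 56.77°
I = V/|Z| = 97.11 μA
P = VI cos φ = 1.4 × 9.711e-05 × cos(56.77°) = 74.51 μW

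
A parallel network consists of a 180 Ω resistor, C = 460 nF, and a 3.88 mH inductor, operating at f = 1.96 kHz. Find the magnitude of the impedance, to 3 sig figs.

ω = 2πf = 12320 rad/s
X_L = ωL = 47.8 Ω
X_C = 1/(ωC) = 177 Ω
Parallel: admittances add. Y = 1/R + 1/(jωL) + jωC
Y = (0.00556 − j0.0153) S
|Y| = 0.0162 S → |Z| = 1/|Y| = 61.6 Ω, ∠Z = −∠Y = 70.0°

61.6 Ω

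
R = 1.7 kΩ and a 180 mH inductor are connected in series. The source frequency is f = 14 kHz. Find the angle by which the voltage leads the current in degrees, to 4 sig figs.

ω = 2πf = 87960 rad/s
X_L = ωL = 15830 Ω
Z = 1700 + j15830 Ω
|Z| = √(1700² + 15830²) = 15920 Ω
∠Z = arctan(15830/1700) = 83.87°

83.87°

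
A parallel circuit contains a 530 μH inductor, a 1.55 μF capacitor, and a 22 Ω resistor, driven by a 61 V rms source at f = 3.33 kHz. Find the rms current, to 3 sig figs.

ω = 2πf = 20920 rad/s
X_L = ωL = 11.1 Ω
X_C = 1/(ωC) = 30.8 Ω
Parallel: admittances add. Y = 1/R + 1/(jωL) + jωC
Y = (0.0455 − j0.0577) S
|Y| = 0.0735 S → |Z| = 1/|Y| = 13.6 Ω, ∠Z = −∠Y = 51.8°
I = V/|Z| = 61/13.6 = 4.48 A

4.48 A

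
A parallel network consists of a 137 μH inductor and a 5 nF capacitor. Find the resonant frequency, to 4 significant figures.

192.3 kHz

ω₀ = 1/√(LC) = 1/√(0.000137 × 5e-09) = 1.208e+06 rad/s
f₀ = ω₀/(2π) = 192.3 kHz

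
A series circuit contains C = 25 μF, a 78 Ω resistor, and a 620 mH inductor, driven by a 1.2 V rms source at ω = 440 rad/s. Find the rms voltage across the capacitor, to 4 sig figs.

X_L = ωL = 272.8 Ω
X_C = 1/(ωC) = 90.91 Ω
Net reactance X = X_L − X_C = 181.9 Ω
Z = 78.00 + j181.9 Ω
|Z| = √(78.00² + 181.9²) = 197.9 Ω
I = V/|Z| = 6.063 mA
V_C = I·|Z_C| = 0.006063 × 90.91 = 0.5512 V

0.5512 V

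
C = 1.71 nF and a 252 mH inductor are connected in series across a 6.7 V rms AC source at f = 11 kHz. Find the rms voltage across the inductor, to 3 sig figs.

13.0 V

ω = 2πf = 69120 rad/s
X_L = ωL = 17400 Ω
X_C = 1/(ωC) = 8460 Ω
Net reactance X = X_L − X_C = 8960 Ω
Z = j8960 Ω
|Z| = √(0² + 8960²) = 8960 Ω
I = V/|Z| = 748 μA
V_L = I·|Z_L| = 0.000748 × 17400 = 13.0 V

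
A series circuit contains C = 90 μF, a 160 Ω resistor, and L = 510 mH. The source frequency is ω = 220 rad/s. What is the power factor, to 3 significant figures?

0.933

X_L = ωL = 112 Ω
X_C = 1/(ωC) = 50.5 Ω
Net reactance X = X_L − X_C = 61.7 Ω
Z = 160 + j61.7 Ω
|Z| = √(160² + 61.7²) = 171 Ω
∠Z = arctan(61.7/160) = 21.1°
cos φ = cos(21.1°) = 0.933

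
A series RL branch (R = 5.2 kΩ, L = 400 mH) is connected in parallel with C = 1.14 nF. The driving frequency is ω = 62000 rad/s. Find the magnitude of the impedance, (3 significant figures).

X_L = ωL = 24800 Ω
X_C = 1/(ωC) = 14100 Ω
Branch 1 (R+jX_L): Z₁ = 5200 + j24800 Ω, |Z₁| = 25300 Ω
Branch 2 (−jX_C): Z₂ = −j14100 Ω
Parallel: Z = Z₁Z₂/(Z₁+Z₂), |Z| = 30200 Ω, ∠Z = -75.8°

30200 Ω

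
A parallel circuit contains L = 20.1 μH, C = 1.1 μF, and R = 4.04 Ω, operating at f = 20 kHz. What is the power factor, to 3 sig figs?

0.693

ω = 2πf = 125700 rad/s
X_L = ωL = 2.53 Ω
X_C = 1/(ωC) = 7.23 Ω
Parallel: admittances add. Y = 1/R + 1/(jωL) + jωC
Y = (0.248 − j0.258) S
|Y| = 0.357 S → |Z| = 1/|Y| = 2.80 Ω, ∠Z = −∠Y = 46.2°
cos φ = cos(46.2°) = 0.693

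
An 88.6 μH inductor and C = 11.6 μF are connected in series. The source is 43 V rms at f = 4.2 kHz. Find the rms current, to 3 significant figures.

ω = 2πf = 26390 rad/s
X_L = ωL = 2.34 Ω
X_C = 1/(ωC) = 3.27 Ω
Net reactance X = X_L − X_C = -0.929 Ω
Z = − j0.929 Ω
|Z| = √(0² + 0.929²) = 0.929 Ω
I = V/|Z| = 43/0.929 = 46.3 A

46.3 A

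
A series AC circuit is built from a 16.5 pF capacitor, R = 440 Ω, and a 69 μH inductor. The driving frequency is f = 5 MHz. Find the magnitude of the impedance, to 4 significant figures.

500.5 Ω

ω = 2πf = 3.142e+07 rad/s
X_L = ωL = 2168 Ω
X_C = 1/(ωC) = 1929 Ω
Net reactance X = X_L − X_C = 238.5 Ω
Z = 440.0 + j238.5 Ω
|Z| = √(440.0² + 238.5²) = 500.5 Ω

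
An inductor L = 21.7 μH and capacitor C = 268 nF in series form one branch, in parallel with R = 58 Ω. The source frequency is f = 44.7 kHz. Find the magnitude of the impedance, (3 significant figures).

ω = 2πf = 280900 rad/s
X_L = ωL = 6.09 Ω
X_C = 1/(ωC) = 13.3 Ω
Branch 1: Z₁ = R = 58.0 Ω
Branch 2 (series LC): Z₂ = j(X_L − X_C) = −j7.19 Ω
Parallel: Z = Z₁Z₂/(Z₁+Z₂), |Z| = 7.14 Ω, ∠Z = -82.9°

7.14 Ω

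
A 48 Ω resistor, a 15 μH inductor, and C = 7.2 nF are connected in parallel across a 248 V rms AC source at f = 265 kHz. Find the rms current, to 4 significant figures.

8.665 A

ω = 2πf = 1.665e+06 rad/s
X_L = ωL = 24.98 Ω
X_C = 1/(ωC) = 83.41 Ω
Parallel: admittances add. Y = 1/R + 1/(jωL) + jωC
Y = (0.02083 − j0.02805) S
|Y| = 0.03494 S → |Z| = 1/|Y| = 28.62 Ω, ∠Z = −∠Y = 53.40°
I = V/|Z| = 248/28.62 = 8.665 A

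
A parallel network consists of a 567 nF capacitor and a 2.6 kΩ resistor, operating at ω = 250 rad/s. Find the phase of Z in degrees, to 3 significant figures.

-20.2°

X_C = 1/(ωC) = 7050 Ω
Parallel: admittances add. Y = 1/R + jωC
Y = (0.000385 + j0.000142) S
|Y| = 0.000410 S → |Z| = 1/|Y| = 2440 Ω, ∠Z = −∠Y = -20.2°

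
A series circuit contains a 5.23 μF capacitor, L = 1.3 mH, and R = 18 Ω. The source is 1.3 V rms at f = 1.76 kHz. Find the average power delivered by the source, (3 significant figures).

91.5 mW

ω = 2πf = 11060 rad/s
X_L = ωL = 14.4 Ω
X_C = 1/(ωC) = 17.3 Ω
Net reactance X = X_L − X_C = -2.91 Ω
Z = 18.0 − j2.91 Ω
|Z| = √(18.0² + 2.91²) = 18.2 Ω
∠Z = arctan(-2.91/18.0) = -9.20°
I = V/|Z| = 71.3 mA
P = VI cos φ = 1.3 × 0.0713 × cos(-9.20°) = 91.5 mW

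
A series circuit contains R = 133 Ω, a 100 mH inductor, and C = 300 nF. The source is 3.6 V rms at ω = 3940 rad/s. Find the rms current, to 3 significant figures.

7.64 mA

X_L = ωL = 394 Ω
X_C = 1/(ωC) = 846 Ω
Net reactance X = X_L − X_C = -452 Ω
Z = 133 − j452 Ω
|Z| = √(133² + 452²) = 471 Ω
I = V/|Z| = 3.6/471 = 7.64 mA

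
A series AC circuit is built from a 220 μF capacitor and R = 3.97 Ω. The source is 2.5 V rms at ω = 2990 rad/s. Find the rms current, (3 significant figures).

588 mA

X_C = 1/(ωC) = 1.52 Ω
Z = 3.97 − j1.52 Ω
|Z| = √(3.97² + 1.52²) = 4.25 Ω
I = V/|Z| = 2.5/4.25 = 588 mA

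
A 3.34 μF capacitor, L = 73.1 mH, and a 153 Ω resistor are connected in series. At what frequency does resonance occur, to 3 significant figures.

322 Hz

ω₀ = 1/√(LC) = 1/√(0.0731 × 3.34e-06) = 2024 rad/s
f₀ = ω₀/(2π) = 322 Hz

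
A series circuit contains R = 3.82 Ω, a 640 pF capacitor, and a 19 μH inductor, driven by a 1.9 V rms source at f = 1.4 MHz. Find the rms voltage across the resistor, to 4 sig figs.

ω = 2πf = 8.796e+06 rad/s
X_L = ωL = 167.1 Ω
X_C = 1/(ωC) = 177.6 Ω
Net reactance X = X_L − X_C = -10.50 Ω
Z = 3.820 − j10.50 Ω
|Z| = √(3.820² + 10.50²) = 11.17 Ω
I = V/|Z| = 170.1 mA
V_R = I·|Z_R| = 0.1701 × 3.820 = 0.6498 V

0.6498 V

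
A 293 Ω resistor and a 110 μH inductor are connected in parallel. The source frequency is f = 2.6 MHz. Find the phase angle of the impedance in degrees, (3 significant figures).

ω = 2πf = 1.634e+07 rad/s
X_L = ωL = 1800 Ω
Parallel: admittances add. Y = 1/R + 1/(jωL)
Y = (0.00341 − j0.000556) S
|Y| = 0.00346 S → |Z| = 1/|Y| = 289 Ω, ∠Z = −∠Y = 9.26°

9.26°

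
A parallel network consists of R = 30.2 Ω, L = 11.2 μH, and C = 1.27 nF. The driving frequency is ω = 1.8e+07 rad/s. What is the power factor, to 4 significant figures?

0.8797

X_L = ωL = 201.6 Ω
X_C = 1/(ωC) = 43.74 Ω
Parallel: admittances add. Y = 1/R + 1/(jωL) + jωC
Y = (0.03311 + j0.01790) S
|Y| = 0.03764 S → |Z| = 1/|Y| = 26.57 Ω, ∠Z = −∠Y = -28.39°
cos φ = cos(-28.39°) = 0.8797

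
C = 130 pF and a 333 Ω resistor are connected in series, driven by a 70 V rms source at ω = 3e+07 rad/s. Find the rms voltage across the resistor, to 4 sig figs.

55.46 V

X_C = 1/(ωC) = 256.4 Ω
Z = 333.0 − j256.4 Ω
|Z| = √(333.0² + 256.4²) = 420.3 Ω
I = V/|Z| = 166.6 mA
V_R = I·|Z_R| = 0.1666 × 333.0 = 55.46 V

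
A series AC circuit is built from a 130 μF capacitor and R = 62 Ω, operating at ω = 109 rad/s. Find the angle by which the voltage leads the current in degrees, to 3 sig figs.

X_C = 1/(ωC) = 70.6 Ω
Z = 62.0 − j70.6 Ω
|Z| = √(62.0² + 70.6²) = 93.9 Ω
∠Z = arctan(-70.6/62.0) = -48.7°

-48.7°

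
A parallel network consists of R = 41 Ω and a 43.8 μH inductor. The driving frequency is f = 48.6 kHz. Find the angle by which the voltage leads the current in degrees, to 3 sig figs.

71.9°

ω = 2πf = 305400 rad/s
X_L = ωL = 13.4 Ω
Parallel: admittances add. Y = 1/R + 1/(jωL)
Y = (0.0244 − j0.0748) S
|Y| = 0.0786 S → |Z| = 1/|Y| = 12.7 Ω, ∠Z = −∠Y = 71.9°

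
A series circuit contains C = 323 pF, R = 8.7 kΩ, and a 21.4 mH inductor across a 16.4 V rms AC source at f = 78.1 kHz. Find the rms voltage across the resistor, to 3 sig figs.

14.8 V

ω = 2πf = 490700 rad/s
X_L = ωL = 10500 Ω
X_C = 1/(ωC) = 6310 Ω
Net reactance X = X_L − X_C = 4190 Ω
Z = 8700 + j4190 Ω
|Z| = √(8700² + 4190²) = 9660 Ω
I = V/|Z| = 1.70 mA
V_R = I·|Z_R| = 0.00170 × 8700 = 14.8 V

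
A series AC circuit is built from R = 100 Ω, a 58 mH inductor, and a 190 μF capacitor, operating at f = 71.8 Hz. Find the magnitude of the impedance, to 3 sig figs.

101 Ω

ω = 2πf = 451.1 rad/s
X_L = ωL = 26.2 Ω
X_C = 1/(ωC) = 11.7 Ω
Net reactance X = X_L − X_C = 14.5 Ω
Z = 100 + j14.5 Ω
|Z| = √(100² + 14.5²) = 101 Ω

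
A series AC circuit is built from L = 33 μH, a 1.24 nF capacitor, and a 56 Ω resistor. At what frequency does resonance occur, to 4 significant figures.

786.8 kHz

ω₀ = 1/√(LC) = 1/√(3.3e-05 × 1.24e-09) = 4.943e+06 rad/s
f₀ = ω₀/(2π) = 786.8 kHz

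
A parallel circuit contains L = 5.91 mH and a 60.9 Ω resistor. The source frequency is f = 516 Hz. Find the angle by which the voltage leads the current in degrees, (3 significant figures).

72.5°

ω = 2πf = 3242 rad/s
X_L = ωL = 19.2 Ω
Parallel: admittances add. Y = 1/R + 1/(jωL)
Y = (0.0164 − j0.0522) S
|Y| = 0.0547 S → |Z| = 1/|Y| = 18.3 Ω, ∠Z = −∠Y = 72.5°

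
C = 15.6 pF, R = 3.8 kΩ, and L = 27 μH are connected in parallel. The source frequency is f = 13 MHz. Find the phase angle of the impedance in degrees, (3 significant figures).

-72.2°

ω = 2πf = 8.168e+07 rad/s
X_L = ωL = 2210 Ω
X_C = 1/(ωC) = 785 Ω
Parallel: admittances add. Y = 1/R + 1/(jωL) + jωC
Y = (0.000263 + j0.000821) S
|Y| = 0.000862 S → |Z| = 1/|Y| = 1160 Ω, ∠Z = −∠Y = -72.2°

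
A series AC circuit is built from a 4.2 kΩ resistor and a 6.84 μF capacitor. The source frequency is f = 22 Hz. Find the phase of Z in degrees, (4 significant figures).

ω = 2πf = 138.2 rad/s
X_C = 1/(ωC) = 1058 Ω
Z = 4200 − j1058 Ω
|Z| = √(4200² + 1058²) = 4331 Ω
∠Z = arctan(-1058/4200) = -14.13°

-14.13°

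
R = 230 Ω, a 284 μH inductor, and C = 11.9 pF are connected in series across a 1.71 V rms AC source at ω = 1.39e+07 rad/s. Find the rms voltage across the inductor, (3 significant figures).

3.20 V

X_L = ωL = 3950 Ω
X_C = 1/(ωC) = 6050 Ω
Net reactance X = X_L − X_C = -2100 Ω
Z = 230 − j2100 Ω
|Z| = √(230² + 2100²) = 2110 Ω
I = V/|Z| = 810 μA
V_L = I·|Z_L| = 0.000810 × 3950 = 3.20 V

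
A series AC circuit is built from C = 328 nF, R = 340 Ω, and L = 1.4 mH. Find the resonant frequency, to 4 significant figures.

7.427 kHz

ω₀ = 1/√(LC) = 1/√(0.0014 × 3.28e-07) = 46670 rad/s
f₀ = ω₀/(2π) = 7.427 kHz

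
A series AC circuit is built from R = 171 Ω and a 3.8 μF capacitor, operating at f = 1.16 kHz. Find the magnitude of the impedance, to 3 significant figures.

175 Ω

ω = 2πf = 7288 rad/s
X_C = 1/(ωC) = 36.1 Ω
Z = 171 − j36.1 Ω
|Z| = √(171² + 36.1²) = 175 Ω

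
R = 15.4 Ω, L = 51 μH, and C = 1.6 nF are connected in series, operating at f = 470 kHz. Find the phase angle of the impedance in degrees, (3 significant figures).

ω = 2πf = 2.953e+06 rad/s
X_L = ωL = 151 Ω
X_C = 1/(ωC) = 212 Ω
Net reactance X = X_L − X_C = -61.0 Ω
Z = 15.4 − j61.0 Ω
|Z| = √(15.4² + 61.0²) = 62.9 Ω
∠Z = arctan(-61.0/15.4) = -75.8°

-75.8°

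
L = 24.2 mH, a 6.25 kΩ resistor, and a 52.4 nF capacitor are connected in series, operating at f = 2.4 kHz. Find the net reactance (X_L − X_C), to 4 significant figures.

-900.6 Ω

ω = 2πf = 15080 rad/s
X_L = ωL = 364.9 Ω
X_C = 1/(ωC) = 1266 Ω
X = 364.9 − 1266 = -900.6 Ω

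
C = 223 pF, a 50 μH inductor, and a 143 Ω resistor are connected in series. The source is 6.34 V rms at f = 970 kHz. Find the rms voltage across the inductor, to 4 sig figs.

ω = 2πf = 6.095e+06 rad/s
X_L = ωL = 304.7 Ω
X_C = 1/(ωC) = 735.8 Ω
Net reactance X = X_L − X_C = -431.0 Ω
Z = 143.0 − j431.0 Ω
|Z| = √(143.0² + 431.0²) = 454.1 Ω
I = V/|Z| = 13.96 mA
V_L = I·|Z_L| = 0.01396 × 304.7 = 4.254 V

4.254 V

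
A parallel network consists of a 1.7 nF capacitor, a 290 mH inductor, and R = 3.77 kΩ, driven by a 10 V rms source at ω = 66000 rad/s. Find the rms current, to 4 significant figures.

2.719 mA

X_L = ωL = 19140 Ω
X_C = 1/(ωC) = 8913 Ω
Parallel: admittances add. Y = 1/R + 1/(jωL) + jωC
Y = (0.0002653 + j5.995e-05) S
|Y| = 0.0002719 S → |Z| = 1/|Y| = 3677 Ω, ∠Z = −∠Y = -12.74°
I = V/|Z| = 10/3677 = 2.719 mA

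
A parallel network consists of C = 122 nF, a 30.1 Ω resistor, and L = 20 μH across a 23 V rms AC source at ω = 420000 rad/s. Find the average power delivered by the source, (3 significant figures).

17.6 W

X_L = ωL = 8.40 Ω
X_C = 1/(ωC) = 19.5 Ω
Parallel: admittances add. Y = 1/R + 1/(jωL) + jωC
Y = (0.0332 − j0.0678) S
|Y| = 0.0755 S → |Z| = 1/|Y| = 13.2 Ω, ∠Z = −∠Y = 63.9°
I = V/|Z| = 1.74 A
P = VI cos φ = 23 × 1.74 × cos(63.9°) = 17.6 W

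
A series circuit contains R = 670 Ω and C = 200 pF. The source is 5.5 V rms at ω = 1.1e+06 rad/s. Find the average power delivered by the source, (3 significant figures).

X_C = 1/(ωC) = 4550 Ω
Z = 670 − j4550 Ω
|Z| = √(670² + 4550²) = 4590 Ω
∠Z = arctan(-4550/670) = -81.6°
I = V/|Z| = 1.20 mA
P = VI cos φ = 5.5 × 0.00120 × cos(-81.6°) = 960 μW

960 μW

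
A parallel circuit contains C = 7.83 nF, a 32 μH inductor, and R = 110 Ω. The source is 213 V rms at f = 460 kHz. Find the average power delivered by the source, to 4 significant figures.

412.4 W

ω = 2πf = 2.89e+06 rad/s
X_L = ωL = 92.49 Ω
X_C = 1/(ωC) = 44.19 Ω
Parallel: admittances add. Y = 1/R + 1/(jωL) + jωC
Y = (0.009091 + j0.01182) S
|Y| = 0.01491 S → |Z| = 1/|Y| = 67.07 Ω, ∠Z = −∠Y = -52.43°
I = V/|Z| = 3.176 A
P = VI cos φ = 213 × 3.176 × cos(-52.43°) = 412.4 W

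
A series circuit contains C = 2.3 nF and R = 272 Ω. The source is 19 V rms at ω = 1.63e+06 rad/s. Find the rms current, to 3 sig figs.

49.9 mA

X_C = 1/(ωC) = 267 Ω
Z = 272 − j267 Ω
|Z| = √(272² + 267²) = 381 Ω
I = V/|Z| = 19/381 = 49.9 mA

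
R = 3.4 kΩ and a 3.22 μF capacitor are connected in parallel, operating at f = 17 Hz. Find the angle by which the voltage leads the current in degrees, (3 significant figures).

-49.5°

ω = 2πf = 106.8 rad/s
X_C = 1/(ωC) = 2910 Ω
Parallel: admittances add. Y = 1/R + jωC
Y = (0.000294 + j0.000344) S
|Y| = 0.000453 S → |Z| = 1/|Y| = 2210 Ω, ∠Z = −∠Y = -49.5°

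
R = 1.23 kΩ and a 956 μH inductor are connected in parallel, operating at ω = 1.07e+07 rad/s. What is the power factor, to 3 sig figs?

X_L = ωL = 10200 Ω
Parallel: admittances add. Y = 1/R + 1/(jωL)
Y = (0.000813 − j9.78e-05) S
|Y| = 0.000819 S → |Z| = 1/|Y| = 1220 Ω, ∠Z = −∠Y = 6.86°
cos φ = cos(6.86°) = 0.993

0.993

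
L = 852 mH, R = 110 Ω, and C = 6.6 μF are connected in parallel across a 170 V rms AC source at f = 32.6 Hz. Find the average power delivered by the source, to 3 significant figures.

263 W

ω = 2πf = 204.8 rad/s
X_L = ωL = 175 Ω
X_C = 1/(ωC) = 740 Ω
Parallel: admittances add. Y = 1/R + 1/(jωL) + jωC
Y = (0.00909 − j0.00438) S
|Y| = 0.0101 S → |Z| = 1/|Y| = 99.1 Ω, ∠Z = −∠Y = 25.7°
I = V/|Z| = 1.72 A
P = VI cos φ = 170 × 1.72 × cos(25.7°) = 263 W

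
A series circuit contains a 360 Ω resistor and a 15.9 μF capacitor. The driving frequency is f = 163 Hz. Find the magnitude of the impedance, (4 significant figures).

ω = 2πf = 1024 rad/s
X_C = 1/(ωC) = 61.41 Ω
Z = 360.0 − j61.41 Ω
|Z| = √(360.0² + 61.41²) = 365.2 Ω

365.2 Ω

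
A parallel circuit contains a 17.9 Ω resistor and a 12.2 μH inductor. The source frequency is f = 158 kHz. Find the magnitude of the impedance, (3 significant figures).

10.0 Ω

ω = 2πf = 992700 rad/s
X_L = ωL = 12.1 Ω
Parallel: admittances add. Y = 1/R + 1/(jωL)
Y = (0.0559 − j0.0826) S
|Y| = 0.0997 S → |Z| = 1/|Y| = 10.0 Ω, ∠Z = −∠Y = 55.9°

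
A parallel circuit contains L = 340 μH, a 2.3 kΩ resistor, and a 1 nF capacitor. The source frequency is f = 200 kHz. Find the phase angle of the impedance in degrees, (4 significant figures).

ω = 2πf = 1.257e+06 rad/s
X_L = ωL = 427.3 Ω
X_C = 1/(ωC) = 795.8 Ω
Parallel: admittances add. Y = 1/R + 1/(jωL) + jωC
Y = (0.0004348 − j0.001084) S
|Y| = 0.001168 S → |Z| = 1/|Y| = 856.3 Ω, ∠Z = −∠Y = 68.14°

68.14°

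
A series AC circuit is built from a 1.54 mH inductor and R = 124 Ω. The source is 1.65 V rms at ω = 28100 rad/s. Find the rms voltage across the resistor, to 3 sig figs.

1.56 V

X_L = ωL = 43.3 Ω
Z = 124 + j43.3 Ω
|Z| = √(124² + 43.3²) = 131 Ω
I = V/|Z| = 12.6 mA
V_R = I·|Z_R| = 0.0126 × 124 = 1.56 V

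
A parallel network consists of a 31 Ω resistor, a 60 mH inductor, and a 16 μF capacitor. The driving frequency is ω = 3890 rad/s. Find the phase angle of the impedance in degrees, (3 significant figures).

-60.9°

X_L = ωL = 233 Ω
X_C = 1/(ωC) = 16.1 Ω
Parallel: admittances add. Y = 1/R + 1/(jωL) + jωC
Y = (0.0323 + j0.0580) S
|Y| = 0.0663 S → |Z| = 1/|Y| = 15.1 Ω, ∠Z = −∠Y = -60.9°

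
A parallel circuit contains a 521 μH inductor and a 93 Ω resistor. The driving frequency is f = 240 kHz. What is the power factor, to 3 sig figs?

0.993

ω = 2πf = 1.508e+06 rad/s
X_L = ωL = 786 Ω
Parallel: admittances add. Y = 1/R + 1/(jωL)
Y = (0.0108 − j0.00127) S
|Y| = 0.0108 S → |Z| = 1/|Y| = 92.4 Ω, ∠Z = −∠Y = 6.75°
cos φ = cos(6.75°) = 0.993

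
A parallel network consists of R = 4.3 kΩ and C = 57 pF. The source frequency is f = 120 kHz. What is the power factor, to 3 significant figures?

0.983

ω = 2πf = 754000 rad/s
X_C = 1/(ωC) = 23300 Ω
Parallel: admittances add. Y = 1/R + jωC
Y = (0.000233 + j4.3e-05) S
|Y| = 0.000236 S → |Z| = 1/|Y| = 4230 Ω, ∠Z = −∠Y = -10.5°
cos φ = cos(-10.5°) = 0.983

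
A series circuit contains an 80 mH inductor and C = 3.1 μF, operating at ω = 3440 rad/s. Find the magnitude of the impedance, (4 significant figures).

X_L = ωL = 275.2 Ω
X_C = 1/(ωC) = 93.77 Ω
Net reactance X = X_L − X_C = 181.4 Ω
Z = j181.4 Ω
|Z| = √(0² + 181.4²) = 181.4 Ω

181.4 Ω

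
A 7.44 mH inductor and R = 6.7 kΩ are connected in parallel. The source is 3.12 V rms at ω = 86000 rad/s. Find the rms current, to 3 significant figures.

4.90 mA

X_L = ωL = 640 Ω
Parallel: admittances add. Y = 1/R + 1/(jωL)
Y = (0.000149 − j0.00156) S
|Y| = 0.00157 S → |Z| = 1/|Y| = 637 Ω, ∠Z = −∠Y = 84.5°
I = V/|Z| = 3.12/637 = 4.90 mA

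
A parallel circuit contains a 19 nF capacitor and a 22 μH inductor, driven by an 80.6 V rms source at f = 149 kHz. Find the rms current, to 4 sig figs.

ω = 2πf = 936200 rad/s
X_L = ωL = 20.60 Ω
X_C = 1/(ωC) = 56.22 Ω
Parallel: admittances add. Y = 1/(jωL) + jωC
Y = (0 − j0.03076) S
|Y| = 0.03076 S → |Z| = 1/|Y| = 32.50 Ω, ∠Z = −∠Y = 90.00°
I = V/|Z| = 80.6/32.50 = 2.480 A

2.480 A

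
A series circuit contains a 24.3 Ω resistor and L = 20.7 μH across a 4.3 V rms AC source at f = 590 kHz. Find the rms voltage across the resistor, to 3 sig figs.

1.30 V

ω = 2πf = 3.707e+06 rad/s
X_L = ωL = 76.7 Ω
Z = 24.3 + j76.7 Ω
|Z| = √(24.3² + 76.7²) = 80.5 Ω
I = V/|Z| = 53.4 mA
V_R = I·|Z_R| = 0.0534 × 24.3 = 1.30 V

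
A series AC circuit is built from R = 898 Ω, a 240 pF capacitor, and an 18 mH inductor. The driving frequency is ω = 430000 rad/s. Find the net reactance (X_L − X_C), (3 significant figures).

-1950 Ω

X_L = ωL = 7740 Ω
X_C = 1/(ωC) = 9690 Ω
X = 7740 − 9690 = -1950 Ω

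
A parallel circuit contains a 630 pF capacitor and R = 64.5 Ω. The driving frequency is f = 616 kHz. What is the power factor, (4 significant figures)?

ω = 2πf = 3.87e+06 rad/s
X_C = 1/(ωC) = 410.1 Ω
Parallel: admittances add. Y = 1/R + jωC
Y = (0.01550 + j0.002438) S
|Y| = 0.01569 S → |Z| = 1/|Y| = 63.72 Ω, ∠Z = −∠Y = -8.938°
cos φ = cos(-8.938°) = 0.9879

0.9879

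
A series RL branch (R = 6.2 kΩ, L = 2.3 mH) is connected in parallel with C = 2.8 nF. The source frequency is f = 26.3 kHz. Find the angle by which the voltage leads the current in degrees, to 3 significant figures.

ω = 2πf = 165200 rad/s
X_L = ωL = 380 Ω
X_C = 1/(ωC) = 2160 Ω
Branch 1 (R+jX_L): Z₁ = 6200 + j380 Ω, |Z₁| = 6210 Ω
Branch 2 (−jX_C): Z₂ = −j2160 Ω
Parallel: Z = Z₁Z₂/(Z₁+Z₂), |Z| = 2080 Ω, ∠Z = -70.5°

-70.5°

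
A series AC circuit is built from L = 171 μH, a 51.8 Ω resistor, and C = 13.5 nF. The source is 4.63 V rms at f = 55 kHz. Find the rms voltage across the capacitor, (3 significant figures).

6.06 V

ω = 2πf = 345600 rad/s
X_L = ωL = 59.1 Ω
X_C = 1/(ωC) = 214 Ω
Net reactance X = X_L − X_C = -155 Ω
Z = 51.8 − j155 Ω
|Z| = √(51.8² + 155²) = 164 Ω
I = V/|Z| = 28.3 mA
V_C = I·|Z_C| = 0.0283 × 214 = 6.06 V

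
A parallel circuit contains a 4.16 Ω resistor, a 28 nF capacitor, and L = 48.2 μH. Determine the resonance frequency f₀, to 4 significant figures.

ω₀ = 1/√(LC) = 1/√(4.82e-05 × 2.8e-08) = 860800 rad/s
f₀ = ω₀/(2π) = 137.0 kHz

137.0 kHz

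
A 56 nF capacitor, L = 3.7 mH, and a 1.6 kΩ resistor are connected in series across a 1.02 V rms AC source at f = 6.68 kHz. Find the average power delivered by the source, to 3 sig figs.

632 μW

ω = 2πf = 41970 rad/s
X_L = ωL = 155 Ω
X_C = 1/(ωC) = 425 Ω
Net reactance X = X_L − X_C = -270 Ω
Z = 1600 − j270 Ω
|Z| = √(1600² + 270²) = 1620 Ω
∠Z = arctan(-270/1600) = -9.58°
I = V/|Z| = 629 μA
P = VI cos φ = 1.02 × 0.000629 × cos(-9.58°) = 632 μW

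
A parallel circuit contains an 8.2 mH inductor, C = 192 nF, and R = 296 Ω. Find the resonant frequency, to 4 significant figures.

ω₀ = 1/√(LC) = 1/√(0.0082 × 1.92e-07) = 25200 rad/s
f₀ = ω₀/(2π) = 4.011 kHz

4.011 kHz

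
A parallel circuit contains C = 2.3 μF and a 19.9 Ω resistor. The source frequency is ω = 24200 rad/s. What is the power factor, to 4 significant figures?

0.6701

X_C = 1/(ωC) = 17.97 Ω
Parallel: admittances add. Y = 1/R + jωC
Y = (0.05025 + j0.05566) S
|Y| = 0.07499 S → |Z| = 1/|Y| = 13.34 Ω, ∠Z = −∠Y = -47.92°
cos φ = cos(-47.92°) = 0.6701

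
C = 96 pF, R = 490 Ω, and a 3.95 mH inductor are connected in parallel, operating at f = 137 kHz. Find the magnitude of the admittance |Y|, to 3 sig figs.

ω = 2πf = 860800 rad/s
X_L = ωL = 3400 Ω
X_C = 1/(ωC) = 12100 Ω
Parallel: admittances add. Y = 1/R + 1/(jωL) + jωC
Y = (0.00204 − j0.000211) S
|Y| = 0.00205 S → |Z| = 1/|Y| = 487 Ω, ∠Z = −∠Y = 5.92°

2.05 mS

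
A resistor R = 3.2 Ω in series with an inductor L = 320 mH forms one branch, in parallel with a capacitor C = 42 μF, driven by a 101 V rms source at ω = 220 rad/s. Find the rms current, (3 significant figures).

X_L = ωL = 70.4 Ω
X_C = 1/(ωC) = 108 Ω
Branch 1 (R+jX_L): Z₁ = 3.20 + j70.4 Ω, |Z₁| = 70.5 Ω
Branch 2 (−jX_C): Z₂ = −j108 Ω
Parallel: Z = Z₁Z₂/(Z₁+Z₂), |Z| = 201 Ω, ∠Z = 82.6°
I = V/|Z| = 101/201 = 503 mA

503 mA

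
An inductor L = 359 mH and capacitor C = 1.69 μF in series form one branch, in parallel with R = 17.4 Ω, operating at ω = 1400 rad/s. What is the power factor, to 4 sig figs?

X_L = ωL = 502.6 Ω
X_C = 1/(ωC) = 422.7 Ω
Branch 1: Z₁ = R = 17.40 Ω
Branch 2 (series LC): Z₂ = j(X_L − X_C) = j79.95 Ω
Parallel: Z = Z₁Z₂/(Z₁+Z₂), |Z| = 17.00 Ω, ∠Z = 12.28°
cos φ = cos(12.28°) = 0.9771

0.9771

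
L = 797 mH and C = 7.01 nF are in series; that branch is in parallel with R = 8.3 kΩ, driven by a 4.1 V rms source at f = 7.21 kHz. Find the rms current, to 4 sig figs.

ω = 2πf = 45300 rad/s
X_L = ωL = 36110 Ω
X_C = 1/(ωC) = 3149 Ω
Branch 1: Z₁ = R = 8300 Ω
Branch 2 (series LC): Z₂ = j(X_L − X_C) = j32960 Ω
Parallel: Z = Z₁Z₂/(Z₁+Z₂), |Z| = 8049 Ω, ∠Z = 14.14°
I = V/|Z| = 4.1/8049 = 509.4 μA

509.4 μA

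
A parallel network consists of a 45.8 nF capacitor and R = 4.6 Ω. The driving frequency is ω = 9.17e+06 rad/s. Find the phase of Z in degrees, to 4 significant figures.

-62.63°

X_C = 1/(ωC) = 2.381 Ω
Parallel: admittances add. Y = 1/R + jωC
Y = (0.2174 + j0.4200) S
|Y| = 0.4729 S → |Z| = 1/|Y| = 2.115 Ω, ∠Z = −∠Y = -62.63°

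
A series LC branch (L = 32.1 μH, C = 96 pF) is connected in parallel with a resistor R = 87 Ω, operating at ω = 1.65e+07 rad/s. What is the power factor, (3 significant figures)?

0.760

X_L = ωL = 530 Ω
X_C = 1/(ωC) = 631 Ω
Branch 1: Z₁ = R = 87.0 Ω
Branch 2 (series LC): Z₂ = j(X_L − X_C) = −j102 Ω
Parallel: Z = Z₁Z₂/(Z₁+Z₂), |Z| = 66.1 Ω, ∠Z = -40.6°
cos φ = cos(-40.6°) = 0.760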